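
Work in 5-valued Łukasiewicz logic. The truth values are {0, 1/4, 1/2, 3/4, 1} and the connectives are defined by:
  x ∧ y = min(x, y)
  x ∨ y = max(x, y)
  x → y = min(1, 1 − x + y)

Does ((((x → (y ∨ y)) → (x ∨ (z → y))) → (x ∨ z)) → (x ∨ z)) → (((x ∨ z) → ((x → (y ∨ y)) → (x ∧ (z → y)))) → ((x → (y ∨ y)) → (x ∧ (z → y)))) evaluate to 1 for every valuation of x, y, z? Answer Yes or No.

No

Counterexample: take x = 0, y = 0, z = 0.
y ∨ y = 0 ∨ 0 = 0
x → (y ∨ y) = 0 → 0 = 1
z → y = 0 → 0 = 1
x ∨ (z → y) = 0 ∨ 1 = 1
(x → (y ∨ y)) → (x ∨ (z → y)) = 1 → 1 = 1
x ∨ z = 0 ∨ 0 = 0
((x → (y ∨ y)) → (x ∨ (z → y))) → (x ∨ z) = 1 → 0 = 0
x ∨ z = 0 ∨ 0 = 0
(((x → (y ∨ y)) → (x ∨ (z → y))) → (x ∨ z)) → (x ∨ z) = 0 → 0 = 1
x ∨ z = 0 ∨ 0 = 0
y ∨ y = 0 ∨ 0 = 0
x → (y ∨ y) = 0 → 0 = 1
z → y = 0 → 0 = 1
x ∧ (z → y) = 0 ∧ 1 = 0
(x → (y ∨ y)) → (x ∧ (z → y)) = 1 → 0 = 0
(x ∨ z) → ((x → (y ∨ y)) → (x ∧ (z → y))) = 0 → 0 = 1
y ∨ y = 0 ∨ 0 = 0
x → (y ∨ y) = 0 → 0 = 1
z → y = 0 → 0 = 1
x ∧ (z → y) = 0 ∧ 1 = 0
(x → (y ∨ y)) → (x ∧ (z → y)) = 1 → 0 = 0
((x ∨ z) → ((x → (y ∨ y)) → (x ∧ (z → y)))) → ((x → (y ∨ y)) → (x ∧ (z → y))) = 1 → 0 = 0
((((x → (y ∨ y)) → (x ∨ (z → y))) → (x ∨ z)) → (x ∨ z)) → (((x ∨ z) → ((x → (y ∨ y)) → (x ∧ (z → y)))) → ((x → (y ∨ y)) → (x ∧ (z → y)))) = 1 → 0 = 0
This gives 0 ≠ 1.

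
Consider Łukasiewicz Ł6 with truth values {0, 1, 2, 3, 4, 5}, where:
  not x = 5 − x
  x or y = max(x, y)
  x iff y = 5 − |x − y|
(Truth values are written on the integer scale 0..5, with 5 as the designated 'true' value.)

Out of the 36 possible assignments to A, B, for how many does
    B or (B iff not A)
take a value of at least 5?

11

value 5: 11 assignments (counts)
value 4: 12 assignments
value 3: 7 assignments
value 2: 3 assignments
value 1: 2 assignments
value 0: 1 assignment
So 11 of the 36 assignments meet the threshold.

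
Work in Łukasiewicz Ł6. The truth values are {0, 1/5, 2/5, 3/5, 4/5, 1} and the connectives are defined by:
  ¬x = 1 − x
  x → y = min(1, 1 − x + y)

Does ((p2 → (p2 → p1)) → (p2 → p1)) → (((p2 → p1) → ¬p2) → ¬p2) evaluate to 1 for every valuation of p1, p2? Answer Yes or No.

No

Counterexample: take p1 = 0, p2 = 3/5.
p2 → p1 = 3/5 → 0 = 2/5
p2 → (p2 → p1) = 3/5 → 2/5 = 4/5
p2 → p1 = 3/5 → 0 = 2/5
(p2 → (p2 → p1)) → (p2 → p1) = 4/5 → 2/5 = 3/5
p2 → p1 = 3/5 → 0 = 2/5
¬p2 = ¬3/5 = 2/5
(p2 → p1) → ¬p2 = 2/5 → 2/5 = 1
¬p2 = ¬3/5 = 2/5
((p2 → p1) → ¬p2) → ¬p2 = 1 → 2/5 = 2/5
((p2 → (p2 → p1)) → (p2 → p1)) → (((p2 → p1) → ¬p2) → ¬p2) = 3/5 → 2/5 = 4/5
This gives 4/5 ≠ 1.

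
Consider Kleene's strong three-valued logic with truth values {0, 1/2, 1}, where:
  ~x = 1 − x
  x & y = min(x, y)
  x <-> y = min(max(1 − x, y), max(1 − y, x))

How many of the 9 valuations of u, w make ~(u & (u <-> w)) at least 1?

u = 0, w = 0 ↦ 1  ≥
u = 0, w = 1/2 ↦ 1  ≥
u = 0, w = 1 ↦ 1  ≥
u = 1/2, w = 0 ↦ 1/2  <
u = 1/2, w = 1/2 ↦ 1/2  <
u = 1/2, w = 1 ↦ 1/2  <
u = 1, w = 0 ↦ 1  ≥
u = 1, w = 1/2 ↦ 1/2  <
u = 1, w = 1 ↦ 0  <
So 4 of the 9 assignments meet the threshold.

4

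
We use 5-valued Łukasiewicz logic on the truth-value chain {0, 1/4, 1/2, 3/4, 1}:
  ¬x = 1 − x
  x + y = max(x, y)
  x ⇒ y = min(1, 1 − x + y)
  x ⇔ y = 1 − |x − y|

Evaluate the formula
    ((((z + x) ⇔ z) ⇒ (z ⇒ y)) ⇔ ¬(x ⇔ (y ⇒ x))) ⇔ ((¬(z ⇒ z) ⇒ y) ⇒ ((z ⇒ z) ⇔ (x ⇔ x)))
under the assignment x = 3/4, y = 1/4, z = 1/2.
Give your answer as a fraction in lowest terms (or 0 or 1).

z + x = 1/2 + 3/4 = 3/4
(z + x) ⇔ z = 3/4 ⇔ 1/2 = 3/4
z ⇒ y = 1/2 ⇒ 1/4 = 3/4
((z + x) ⇔ z) ⇒ (z ⇒ y) = 3/4 ⇒ 3/4 = 1
y ⇒ x = 1/4 ⇒ 3/4 = 1
x ⇔ (y ⇒ x) = 3/4 ⇔ 1 = 3/4
¬(x ⇔ (y ⇒ x)) = ¬3/4 = 1/4
(((z + x) ⇔ z) ⇒ (z ⇒ y)) ⇔ ¬(x ⇔ (y ⇒ x)) = 1 ⇔ 1/4 = 1/4
z ⇒ z = 1/2 ⇒ 1/2 = 1
¬(z ⇒ z) = ¬1 = 0
¬(z ⇒ z) ⇒ y = 0 ⇒ 1/4 = 1
z ⇒ z = 1/2 ⇒ 1/2 = 1
x ⇔ x = 3/4 ⇔ 3/4 = 1
(z ⇒ z) ⇔ (x ⇔ x) = 1 ⇔ 1 = 1
(¬(z ⇒ z) ⇒ y) ⇒ ((z ⇒ z) ⇔ (x ⇔ x)) = 1 ⇒ 1 = 1
((((z + x) ⇔ z) ⇒ (z ⇒ y)) ⇔ ¬(x ⇔ (y ⇒ x))) ⇔ ((¬(z ⇒ z) ⇒ y) ⇒ ((z ⇒ z) ⇔ (x ⇔ x))) = 1/4 ⇔ 1 = 1/4

1/4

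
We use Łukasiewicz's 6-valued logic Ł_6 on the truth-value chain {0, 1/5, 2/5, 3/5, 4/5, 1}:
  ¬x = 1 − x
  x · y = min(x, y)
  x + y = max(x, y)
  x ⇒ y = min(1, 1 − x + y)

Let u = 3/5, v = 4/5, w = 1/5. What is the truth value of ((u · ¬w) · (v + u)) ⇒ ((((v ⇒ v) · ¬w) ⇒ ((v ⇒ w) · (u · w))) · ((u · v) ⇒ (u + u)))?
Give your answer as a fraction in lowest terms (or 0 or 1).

¬w = ¬1/5 = 4/5
u · ¬w = 3/5 · 4/5 = 3/5
v + u = 4/5 + 3/5 = 4/5
(u · ¬w) · (v + u) = 3/5 · 4/5 = 3/5
v ⇒ v = 4/5 ⇒ 4/5 = 1
¬w = ¬1/5 = 4/5
(v ⇒ v) · ¬w = 1 · 4/5 = 4/5
v ⇒ w = 4/5 ⇒ 1/5 = 2/5
u · w = 3/5 · 1/5 = 1/5
(v ⇒ w) · (u · w) = 2/5 · 1/5 = 1/5
((v ⇒ v) · ¬w) ⇒ ((v ⇒ w) · (u · w)) = 4/5 ⇒ 1/5 = 2/5
u · v = 3/5 · 4/5 = 3/5
u + u = 3/5 + 3/5 = 3/5
(u · v) ⇒ (u + u) = 3/5 ⇒ 3/5 = 1
(((v ⇒ v) · ¬w) ⇒ ((v ⇒ w) · (u · w))) · ((u · v) ⇒ (u + u)) = 2/5 · 1 = 2/5
((u · ¬w) · (v + u)) ⇒ ((((v ⇒ v) · ¬w) ⇒ ((v ⇒ w) · (u · w))) · ((u · v) ⇒ (u + u))) = 3/5 ⇒ 2/5 = 4/5

4/5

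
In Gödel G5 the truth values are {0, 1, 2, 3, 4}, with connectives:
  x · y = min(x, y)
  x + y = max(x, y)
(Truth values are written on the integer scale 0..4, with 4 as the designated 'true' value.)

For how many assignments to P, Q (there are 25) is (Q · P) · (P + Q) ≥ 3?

value 4: 1 assignment (counts)
value 3: 3 assignments (counts)
value 2: 5 assignments
value 1: 7 assignments
value 0: 9 assignments
So 4 of the 25 assignments meet the threshold.

4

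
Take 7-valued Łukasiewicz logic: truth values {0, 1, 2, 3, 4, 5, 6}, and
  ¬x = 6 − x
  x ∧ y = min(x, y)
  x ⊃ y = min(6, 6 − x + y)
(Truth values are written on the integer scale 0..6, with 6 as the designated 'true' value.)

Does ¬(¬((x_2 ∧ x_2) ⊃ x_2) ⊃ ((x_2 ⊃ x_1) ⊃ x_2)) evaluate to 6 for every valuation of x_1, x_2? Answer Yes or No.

Counterexample: take x_1 = 0, x_2 = 0.
x_2 ∧ x_2 = 0 ∧ 0 = 0
(x_2 ∧ x_2) ⊃ x_2 = 0 ⊃ 0 = 6
¬((x_2 ∧ x_2) ⊃ x_2) = ¬6 = 0
x_2 ⊃ x_1 = 0 ⊃ 0 = 6
(x_2 ⊃ x_1) ⊃ x_2 = 6 ⊃ 0 = 0
¬((x_2 ∧ x_2) ⊃ x_2) ⊃ ((x_2 ⊃ x_1) ⊃ x_2) = 0 ⊃ 0 = 6
¬(¬((x_2 ∧ x_2) ⊃ x_2) ⊃ ((x_2 ⊃ x_1) ⊃ x_2)) = ¬6 = 0
This gives 0 ≠ 6.

No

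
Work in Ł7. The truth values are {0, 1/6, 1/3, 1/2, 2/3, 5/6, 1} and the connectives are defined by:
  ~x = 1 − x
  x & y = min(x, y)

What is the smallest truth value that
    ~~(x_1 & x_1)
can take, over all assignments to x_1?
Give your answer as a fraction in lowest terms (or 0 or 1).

Take x_1 = 0:
x_1 & x_1 = 0 & 0 = 0
~(x_1 & x_1) = ~0 = 1
~~(x_1 & x_1) = ~1 = 0
No assignment yields a value below 0, so this is the minimum.

0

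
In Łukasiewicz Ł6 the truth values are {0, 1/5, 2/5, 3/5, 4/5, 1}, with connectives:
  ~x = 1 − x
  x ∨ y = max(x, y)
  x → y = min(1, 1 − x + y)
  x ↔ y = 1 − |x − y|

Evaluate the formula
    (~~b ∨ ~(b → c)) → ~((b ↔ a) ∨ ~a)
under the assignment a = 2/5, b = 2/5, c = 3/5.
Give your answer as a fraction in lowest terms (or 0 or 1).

3/5

~b = ~2/5 = 3/5
~~b = ~3/5 = 2/5
b → c = 2/5 → 3/5 = 1
~(b → c) = ~1 = 0
~~b ∨ ~(b → c) = 2/5 ∨ 0 = 2/5
b ↔ a = 2/5 ↔ 2/5 = 1
~a = ~2/5 = 3/5
(b ↔ a) ∨ ~a = 1 ∨ 3/5 = 1
~((b ↔ a) ∨ ~a) = ~1 = 0
(~~b ∨ ~(b → c)) → ~((b ↔ a) ∨ ~a) = 2/5 → 0 = 3/5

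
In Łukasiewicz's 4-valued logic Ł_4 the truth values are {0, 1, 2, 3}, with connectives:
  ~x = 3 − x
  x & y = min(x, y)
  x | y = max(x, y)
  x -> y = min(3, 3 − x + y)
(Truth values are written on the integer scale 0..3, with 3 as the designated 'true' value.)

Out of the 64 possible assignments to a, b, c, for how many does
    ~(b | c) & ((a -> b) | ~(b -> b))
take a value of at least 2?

10

value 3: 1 assignment (counts)
value 2: 9 assignments (counts)
value 1: 23 assignments
value 0: 31 assignments
So 10 of the 64 assignments meet the threshold.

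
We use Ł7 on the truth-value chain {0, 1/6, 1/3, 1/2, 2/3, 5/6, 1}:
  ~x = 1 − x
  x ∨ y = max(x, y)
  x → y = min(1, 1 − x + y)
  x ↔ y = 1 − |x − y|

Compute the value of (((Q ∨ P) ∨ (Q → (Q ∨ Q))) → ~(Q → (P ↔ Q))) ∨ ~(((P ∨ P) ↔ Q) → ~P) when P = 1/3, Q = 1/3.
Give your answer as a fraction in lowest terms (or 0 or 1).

1/3

Q ∨ P = 1/3 ∨ 1/3 = 1/3
Q ∨ Q = 1/3 ∨ 1/3 = 1/3
Q → (Q ∨ Q) = 1/3 → 1/3 = 1
(Q ∨ P) ∨ (Q → (Q ∨ Q)) = 1/3 ∨ 1 = 1
P ↔ Q = 1/3 ↔ 1/3 = 1
Q → (P ↔ Q) = 1/3 → 1 = 1
~(Q → (P ↔ Q)) = ~1 = 0
((Q ∨ P) ∨ (Q → (Q ∨ Q))) → ~(Q → (P ↔ Q)) = 1 → 0 = 0
P ∨ P = 1/3 ∨ 1/3 = 1/3
(P ∨ P) ↔ Q = 1/3 ↔ 1/3 = 1
~P = ~1/3 = 2/3
((P ∨ P) ↔ Q) → ~P = 1 → 2/3 = 2/3
~(((P ∨ P) ↔ Q) → ~P) = ~2/3 = 1/3
(((Q ∨ P) ∨ (Q → (Q ∨ Q))) → ~(Q → (P ↔ Q))) ∨ ~(((P ∨ P) ↔ Q) → ~P) = 0 ∨ 1/3 = 1/3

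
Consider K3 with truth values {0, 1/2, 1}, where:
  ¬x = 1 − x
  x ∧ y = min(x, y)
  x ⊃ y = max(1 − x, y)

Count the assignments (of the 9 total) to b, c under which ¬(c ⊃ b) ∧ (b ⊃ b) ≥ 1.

1

b = 0, c = 0 ↦ 0  <
b = 0, c = 1/2 ↦ 1/2  <
b = 0, c = 1 ↦ 1  ≥
b = 1/2, c = 0 ↦ 0  <
b = 1/2, c = 1/2 ↦ 1/2  <
b = 1/2, c = 1 ↦ 1/2  <
b = 1, c = 0 ↦ 0  <
b = 1, c = 1/2 ↦ 0  <
b = 1, c = 1 ↦ 0  <
So 1 of the 9 assignments meets the threshold.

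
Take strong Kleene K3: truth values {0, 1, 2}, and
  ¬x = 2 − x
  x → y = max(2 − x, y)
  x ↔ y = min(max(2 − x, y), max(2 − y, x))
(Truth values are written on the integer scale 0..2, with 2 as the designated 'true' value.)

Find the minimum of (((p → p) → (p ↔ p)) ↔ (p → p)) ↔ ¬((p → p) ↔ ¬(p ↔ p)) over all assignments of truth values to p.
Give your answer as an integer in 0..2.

Take p = 1:
p → p = 1 → 1 = 1
p ↔ p = 1 ↔ 1 = 1
(p → p) → (p ↔ p) = 1 → 1 = 1
p → p = 1 → 1 = 1
((p → p) → (p ↔ p)) ↔ (p → p) = 1 ↔ 1 = 1
p → p = 1 → 1 = 1
p ↔ p = 1 ↔ 1 = 1
¬(p ↔ p) = ¬1 = 1
(p → p) ↔ ¬(p ↔ p) = 1 ↔ 1 = 1
¬((p → p) ↔ ¬(p ↔ p)) = ¬1 = 1
(((p → p) → (p ↔ p)) ↔ (p → p)) ↔ ¬((p → p) ↔ ¬(p ↔ p)) = 1 ↔ 1 = 1
No assignment yields a value below 1, so this is the minimum.

1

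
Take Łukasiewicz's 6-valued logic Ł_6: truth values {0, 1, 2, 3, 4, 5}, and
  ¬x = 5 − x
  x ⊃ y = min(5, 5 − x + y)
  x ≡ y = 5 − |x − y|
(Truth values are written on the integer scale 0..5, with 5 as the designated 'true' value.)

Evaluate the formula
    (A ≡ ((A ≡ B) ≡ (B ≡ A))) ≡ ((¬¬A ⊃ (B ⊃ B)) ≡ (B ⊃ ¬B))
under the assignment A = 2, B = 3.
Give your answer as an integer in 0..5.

3

A ≡ B = 2 ≡ 3 = 4
B ≡ A = 3 ≡ 2 = 4
(A ≡ B) ≡ (B ≡ A) = 4 ≡ 4 = 5
A ≡ ((A ≡ B) ≡ (B ≡ A)) = 2 ≡ 5 = 2
¬A = ¬2 = 3
¬¬A = ¬3 = 2
B ⊃ B = 3 ⊃ 3 = 5
¬¬A ⊃ (B ⊃ B) = 2 ⊃ 5 = 5
¬B = ¬3 = 2
B ⊃ ¬B = 3 ⊃ 2 = 4
(¬¬A ⊃ (B ⊃ B)) ≡ (B ⊃ ¬B) = 5 ≡ 4 = 4
(A ≡ ((A ≡ B) ≡ (B ≡ A))) ≡ ((¬¬A ⊃ (B ⊃ B)) ≡ (B ⊃ ¬B)) = 2 ≡ 4 = 3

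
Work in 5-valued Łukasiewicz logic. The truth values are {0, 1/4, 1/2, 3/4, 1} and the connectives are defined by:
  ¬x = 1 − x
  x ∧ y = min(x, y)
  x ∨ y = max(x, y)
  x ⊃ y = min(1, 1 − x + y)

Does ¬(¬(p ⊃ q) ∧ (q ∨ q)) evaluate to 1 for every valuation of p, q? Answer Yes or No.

Counterexample: take p = 1/2, q = 1/4.
p ⊃ q = 1/2 ⊃ 1/4 = 3/4
¬(p ⊃ q) = ¬3/4 = 1/4
q ∨ q = 1/4 ∨ 1/4 = 1/4
¬(p ⊃ q) ∧ (q ∨ q) = 1/4 ∧ 1/4 = 1/4
¬(¬(p ⊃ q) ∧ (q ∨ q)) = ¬1/4 = 3/4
This gives 3/4 ≠ 1.

No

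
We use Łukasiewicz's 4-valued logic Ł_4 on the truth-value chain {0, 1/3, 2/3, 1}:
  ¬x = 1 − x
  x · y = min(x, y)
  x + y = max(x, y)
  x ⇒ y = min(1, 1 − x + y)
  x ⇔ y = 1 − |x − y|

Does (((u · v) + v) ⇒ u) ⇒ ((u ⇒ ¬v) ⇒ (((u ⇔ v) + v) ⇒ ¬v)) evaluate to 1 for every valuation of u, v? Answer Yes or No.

Counterexample: take u = 1/3, v = 1/3.
u · v = 1/3 · 1/3 = 1/3
(u · v) + v = 1/3 + 1/3 = 1/3
((u · v) + v) ⇒ u = 1/3 ⇒ 1/3 = 1
¬v = ¬1/3 = 2/3
u ⇒ ¬v = 1/3 ⇒ 2/3 = 1
u ⇔ v = 1/3 ⇔ 1/3 = 1
(u ⇔ v) + v = 1 + 1/3 = 1
¬v = ¬1/3 = 2/3
((u ⇔ v) + v) ⇒ ¬v = 1 ⇒ 2/3 = 2/3
(u ⇒ ¬v) ⇒ (((u ⇔ v) + v) ⇒ ¬v) = 1 ⇒ 2/3 = 2/3
(((u · v) + v) ⇒ u) ⇒ ((u ⇒ ¬v) ⇒ (((u ⇔ v) + v) ⇒ ¬v)) = 1 ⇒ 2/3 = 2/3
This gives 2/3 ≠ 1.

No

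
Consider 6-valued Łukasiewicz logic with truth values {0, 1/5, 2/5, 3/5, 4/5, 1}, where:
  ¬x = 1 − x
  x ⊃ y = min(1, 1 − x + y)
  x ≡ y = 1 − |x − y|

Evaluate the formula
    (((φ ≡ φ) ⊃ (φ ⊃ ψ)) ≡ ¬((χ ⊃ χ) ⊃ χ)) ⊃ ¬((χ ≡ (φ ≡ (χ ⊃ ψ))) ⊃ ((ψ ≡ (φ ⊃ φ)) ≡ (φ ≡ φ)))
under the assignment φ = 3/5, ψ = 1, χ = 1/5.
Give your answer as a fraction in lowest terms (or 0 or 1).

φ ≡ φ = 3/5 ≡ 3/5 = 1
φ ⊃ ψ = 3/5 ⊃ 1 = 1
(φ ≡ φ) ⊃ (φ ⊃ ψ) = 1 ⊃ 1 = 1
χ ⊃ χ = 1/5 ⊃ 1/5 = 1
(χ ⊃ χ) ⊃ χ = 1 ⊃ 1/5 = 1/5
¬((χ ⊃ χ) ⊃ χ) = ¬1/5 = 4/5
((φ ≡ φ) ⊃ (φ ⊃ ψ)) ≡ ¬((χ ⊃ χ) ⊃ χ) = 1 ≡ 4/5 = 4/5
χ ⊃ ψ = 1/5 ⊃ 1 = 1
φ ≡ (χ ⊃ ψ) = 3/5 ≡ 1 = 3/5
χ ≡ (φ ≡ (χ ⊃ ψ)) = 1/5 ≡ 3/5 = 3/5
φ ⊃ φ = 3/5 ⊃ 3/5 = 1
ψ ≡ (φ ⊃ φ) = 1 ≡ 1 = 1
φ ≡ φ = 3/5 ≡ 3/5 = 1
(ψ ≡ (φ ⊃ φ)) ≡ (φ ≡ φ) = 1 ≡ 1 = 1
(χ ≡ (φ ≡ (χ ⊃ ψ))) ⊃ ((ψ ≡ (φ ⊃ φ)) ≡ (φ ≡ φ)) = 3/5 ⊃ 1 = 1
¬((χ ≡ (φ ≡ (χ ⊃ ψ))) ⊃ ((ψ ≡ (φ ⊃ φ)) ≡ (φ ≡ φ))) = ¬1 = 0
(((φ ≡ φ) ⊃ (φ ⊃ ψ)) ≡ ¬((χ ⊃ χ) ⊃ χ)) ⊃ ¬((χ ≡ (φ ≡ (χ ⊃ ψ))) ⊃ ((ψ ≡ (φ ⊃ φ)) ≡ (φ ≡ φ))) = 4/5 ⊃ 0 = 1/5

1/5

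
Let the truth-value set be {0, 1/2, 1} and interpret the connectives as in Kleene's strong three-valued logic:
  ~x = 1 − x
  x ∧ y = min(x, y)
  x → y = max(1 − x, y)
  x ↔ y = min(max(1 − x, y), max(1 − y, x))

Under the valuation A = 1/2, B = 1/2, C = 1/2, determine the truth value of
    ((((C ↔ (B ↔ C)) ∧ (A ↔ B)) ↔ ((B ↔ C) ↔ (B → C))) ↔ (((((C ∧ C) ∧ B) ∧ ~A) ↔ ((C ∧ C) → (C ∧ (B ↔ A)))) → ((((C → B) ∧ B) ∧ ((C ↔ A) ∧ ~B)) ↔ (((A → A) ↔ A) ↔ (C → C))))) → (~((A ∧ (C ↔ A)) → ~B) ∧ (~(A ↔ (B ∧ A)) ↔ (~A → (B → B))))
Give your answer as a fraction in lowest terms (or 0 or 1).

B ↔ C = 1/2 ↔ 1/2 = 1/2
C ↔ (B ↔ C) = 1/2 ↔ 1/2 = 1/2
A ↔ B = 1/2 ↔ 1/2 = 1/2
(C ↔ (B ↔ C)) ∧ (A ↔ B) = 1/2 ∧ 1/2 = 1/2
B ↔ C = 1/2 ↔ 1/2 = 1/2
B → C = 1/2 → 1/2 = 1/2
(B ↔ C) ↔ (B → C) = 1/2 ↔ 1/2 = 1/2
((C ↔ (B ↔ C)) ∧ (A ↔ B)) ↔ ((B ↔ C) ↔ (B → C)) = 1/2 ↔ 1/2 = 1/2
C ∧ C = 1/2 ∧ 1/2 = 1/2
(C ∧ C) ∧ B = 1/2 ∧ 1/2 = 1/2
~A = ~1/2 = 1/2
((C ∧ C) ∧ B) ∧ ~A = 1/2 ∧ 1/2 = 1/2
C ∧ C = 1/2 ∧ 1/2 = 1/2
B ↔ A = 1/2 ↔ 1/2 = 1/2
C ∧ (B ↔ A) = 1/2 ∧ 1/2 = 1/2
(C ∧ C) → (C ∧ (B ↔ A)) = 1/2 → 1/2 = 1/2
(((C ∧ C) ∧ B) ∧ ~A) ↔ ((C ∧ C) → (C ∧ (B ↔ A))) = 1/2 ↔ 1/2 = 1/2
C → B = 1/2 → 1/2 = 1/2
(C → B) ∧ B = 1/2 ∧ 1/2 = 1/2
C ↔ A = 1/2 ↔ 1/2 = 1/2
~B = ~1/2 = 1/2
(C ↔ A) ∧ ~B = 1/2 ∧ 1/2 = 1/2
((C → B) ∧ B) ∧ ((C ↔ A) ∧ ~B) = 1/2 ∧ 1/2 = 1/2
A → A = 1/2 → 1/2 = 1/2
(A → A) ↔ A = 1/2 ↔ 1/2 = 1/2
C → C = 1/2 → 1/2 = 1/2
((A → A) ↔ A) ↔ (C → C) = 1/2 ↔ 1/2 = 1/2
(((C → B) ∧ B) ∧ ((C ↔ A) ∧ ~B)) ↔ (((A → A) ↔ A) ↔ (C → C)) = 1/2 ↔ 1/2 = 1/2
((((C ∧ C) ∧ B) ∧ ~A) ↔ ((C ∧ C) → (C ∧ (B ↔ A)))) → ((((C → B) ∧ B) ∧ ((C ↔ A) ∧ ~B)) ↔ (((A → A) ↔ A) ↔ (C → C))) = 1/2 → 1/2 = 1/2
(((C ↔ (B ↔ C)) ∧ (A ↔ B)) ↔ ((B ↔ C) ↔ (B → C))) ↔ (((((C ∧ C) ∧ B) ∧ ~A) ↔ ((C ∧ C) → (C ∧ (B ↔ A)))) → ((((C → B) ∧ B) ∧ ((C ↔ A) ∧ ~B)) ↔ (((A → A) ↔ A) ↔ (C → C)))) = 1/2 ↔ 1/2 = 1/2
C ↔ A = 1/2 ↔ 1/2 = 1/2
A ∧ (C ↔ A) = 1/2 ∧ 1/2 = 1/2
~B = ~1/2 = 1/2
(A ∧ (C ↔ A)) → ~B = 1/2 → 1/2 = 1/2
~((A ∧ (C ↔ A)) → ~B) = ~1/2 = 1/2
B ∧ A = 1/2 ∧ 1/2 = 1/2
A ↔ (B ∧ A) = 1/2 ↔ 1/2 = 1/2
~(A ↔ (B ∧ A)) = ~1/2 = 1/2
~A = ~1/2 = 1/2
B → B = 1/2 → 1/2 = 1/2
~A → (B → B) = 1/2 → 1/2 = 1/2
~(A ↔ (B ∧ A)) ↔ (~A → (B → B)) = 1/2 ↔ 1/2 = 1/2
~((A ∧ (C ↔ A)) → ~B) ∧ (~(A ↔ (B ∧ A)) ↔ (~A → (B → B))) = 1/2 ∧ 1/2 = 1/2
((((C ↔ (B ↔ C)) ∧ (A ↔ B)) ↔ ((B ↔ C) ↔ (B → C))) ↔ (((((C ∧ C) ∧ B) ∧ ~A) ↔ ((C ∧ C) → (C ∧ (B ↔ A)))) → ((((C → B) ∧ B) ∧ ((C ↔ A) ∧ ~B)) ↔ (((A → A) ↔ A) ↔ (C → C))))) → (~((A ∧ (C ↔ A)) → ~B) ∧ (~(A ↔ (B ∧ A)) ↔ (~A → (B → B)))) = 1/2 → 1/2 = 1/2

1/2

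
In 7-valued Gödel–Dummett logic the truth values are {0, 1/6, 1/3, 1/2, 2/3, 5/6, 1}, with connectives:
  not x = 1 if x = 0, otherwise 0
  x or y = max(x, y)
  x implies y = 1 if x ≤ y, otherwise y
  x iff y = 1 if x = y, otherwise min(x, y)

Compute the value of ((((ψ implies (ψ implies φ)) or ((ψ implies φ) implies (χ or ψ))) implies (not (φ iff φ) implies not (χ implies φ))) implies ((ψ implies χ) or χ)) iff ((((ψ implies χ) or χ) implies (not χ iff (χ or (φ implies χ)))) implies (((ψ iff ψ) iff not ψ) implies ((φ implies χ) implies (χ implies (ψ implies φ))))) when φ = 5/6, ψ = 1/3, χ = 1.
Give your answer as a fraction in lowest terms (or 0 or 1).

ψ implies φ = 1/3 implies 5/6 = 1
ψ implies (ψ implies φ) = 1/3 implies 1 = 1
ψ implies φ = 1/3 implies 5/6 = 1
χ or ψ = 1 or 1/3 = 1
(ψ implies φ) implies (χ or ψ) = 1 implies 1 = 1
(ψ implies (ψ implies φ)) or ((ψ implies φ) implies (χ or ψ)) = 1 or 1 = 1
φ iff φ = 5/6 iff 5/6 = 1
not (φ iff φ) = not 1 = 0
χ implies φ = 1 implies 5/6 = 5/6
not (χ implies φ) = not 5/6 = 0
not (φ iff φ) implies not (χ implies φ) = 0 implies 0 = 1
((ψ implies (ψ implies φ)) or ((ψ implies φ) implies (χ or ψ))) implies (not (φ iff φ) implies not (χ implies φ)) = 1 implies 1 = 1
ψ implies χ = 1/3 implies 1 = 1
(ψ implies χ) or χ = 1 or 1 = 1
(((ψ implies (ψ implies φ)) or ((ψ implies φ) implies (χ or ψ))) implies (not (φ iff φ) implies not (χ implies φ))) implies ((ψ implies χ) or χ) = 1 implies 1 = 1
ψ implies χ = 1/3 implies 1 = 1
(ψ implies χ) or χ = 1 or 1 = 1
not χ = not 1 = 0
φ implies χ = 5/6 implies 1 = 1
χ or (φ implies χ) = 1 or 1 = 1
not χ iff (χ or (φ implies χ)) = 0 iff 1 = 0
((ψ implies χ) or χ) implies (not χ iff (χ or (φ implies χ))) = 1 implies 0 = 0
ψ iff ψ = 1/3 iff 1/3 = 1
not ψ = not 1/3 = 0
(ψ iff ψ) iff not ψ = 1 iff 0 = 0
φ implies χ = 5/6 implies 1 = 1
ψ implies φ = 1/3 implies 5/6 = 1
χ implies (ψ implies φ) = 1 implies 1 = 1
(φ implies χ) implies (χ implies (ψ implies φ)) = 1 implies 1 = 1
((ψ iff ψ) iff not ψ) implies ((φ implies χ) implies (χ implies (ψ implies φ))) = 0 implies 1 = 1
(((ψ implies χ) or χ) implies (not χ iff (χ or (φ implies χ)))) implies (((ψ iff ψ) iff not ψ) implies ((φ implies χ) implies (χ implies (ψ implies φ)))) = 0 implies 1 = 1
((((ψ implies (ψ implies φ)) or ((ψ implies φ) implies (χ or ψ))) implies (not (φ iff φ) implies not (χ implies φ))) implies ((ψ implies χ) or χ)) iff ((((ψ implies χ) or χ) implies (not χ iff (χ or (φ implies χ)))) implies (((ψ iff ψ) iff not ψ) implies ((φ implies χ) implies (χ implies (ψ implies φ))))) = 1 iff 1 = 1

1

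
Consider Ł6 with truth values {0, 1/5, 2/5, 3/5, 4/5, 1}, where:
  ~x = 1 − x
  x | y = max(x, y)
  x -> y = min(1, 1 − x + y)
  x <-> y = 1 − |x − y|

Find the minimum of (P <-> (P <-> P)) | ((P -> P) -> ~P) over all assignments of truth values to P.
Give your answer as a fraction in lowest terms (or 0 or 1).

Take P = 2/5:
P <-> P = 2/5 <-> 2/5 = 1
P <-> (P <-> P) = 2/5 <-> 1 = 2/5
P -> P = 2/5 -> 2/5 = 1
~P = ~2/5 = 3/5
(P -> P) -> ~P = 1 -> 3/5 = 3/5
(P <-> (P <-> P)) | ((P -> P) -> ~P) = 2/5 | 3/5 = 3/5
No assignment yields a value below 3/5, so this is the minimum.

3/5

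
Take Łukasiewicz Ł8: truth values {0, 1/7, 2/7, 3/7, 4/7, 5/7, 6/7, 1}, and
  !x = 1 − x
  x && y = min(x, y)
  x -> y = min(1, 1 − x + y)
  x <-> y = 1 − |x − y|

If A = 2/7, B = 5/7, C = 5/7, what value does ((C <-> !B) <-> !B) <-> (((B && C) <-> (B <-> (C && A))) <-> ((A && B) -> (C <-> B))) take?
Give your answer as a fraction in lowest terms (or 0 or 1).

!B = !5/7 = 2/7
C <-> !B = 5/7 <-> 2/7 = 4/7
!B = !5/7 = 2/7
(C <-> !B) <-> !B = 4/7 <-> 2/7 = 5/7
B && C = 5/7 && 5/7 = 5/7
C && A = 5/7 && 2/7 = 2/7
B <-> (C && A) = 5/7 <-> 2/7 = 4/7
(B && C) <-> (B <-> (C && A)) = 5/7 <-> 4/7 = 6/7
A && B = 2/7 && 5/7 = 2/7
C <-> B = 5/7 <-> 5/7 = 1
(A && B) -> (C <-> B) = 2/7 -> 1 = 1
((B && C) <-> (B <-> (C && A))) <-> ((A && B) -> (C <-> B)) = 6/7 <-> 1 = 6/7
((C <-> !B) <-> !B) <-> (((B && C) <-> (B <-> (C && A))) <-> ((A && B) -> (C <-> B))) = 5/7 <-> 6/7 = 6/7

6/7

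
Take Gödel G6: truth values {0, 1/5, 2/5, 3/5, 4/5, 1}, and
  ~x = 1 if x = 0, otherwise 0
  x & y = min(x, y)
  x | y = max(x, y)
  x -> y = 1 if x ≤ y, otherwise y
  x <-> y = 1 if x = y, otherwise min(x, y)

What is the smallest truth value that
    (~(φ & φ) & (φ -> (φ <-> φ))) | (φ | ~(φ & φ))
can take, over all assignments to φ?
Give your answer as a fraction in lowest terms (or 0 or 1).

1/5

Take φ = 1/5:
φ & φ = 1/5 & 1/5 = 1/5
~(φ & φ) = ~1/5 = 0
φ <-> φ = 1/5 <-> 1/5 = 1
φ -> (φ <-> φ) = 1/5 -> 1 = 1
~(φ & φ) & (φ -> (φ <-> φ)) = 0 & 1 = 0
φ & φ = 1/5 & 1/5 = 1/5
~(φ & φ) = ~1/5 = 0
φ | ~(φ & φ) = 1/5 | 0 = 1/5
(~(φ & φ) & (φ -> (φ <-> φ))) | (φ | ~(φ & φ)) = 0 | 1/5 = 1/5
No assignment yields a value below 1/5, so this is the minimum.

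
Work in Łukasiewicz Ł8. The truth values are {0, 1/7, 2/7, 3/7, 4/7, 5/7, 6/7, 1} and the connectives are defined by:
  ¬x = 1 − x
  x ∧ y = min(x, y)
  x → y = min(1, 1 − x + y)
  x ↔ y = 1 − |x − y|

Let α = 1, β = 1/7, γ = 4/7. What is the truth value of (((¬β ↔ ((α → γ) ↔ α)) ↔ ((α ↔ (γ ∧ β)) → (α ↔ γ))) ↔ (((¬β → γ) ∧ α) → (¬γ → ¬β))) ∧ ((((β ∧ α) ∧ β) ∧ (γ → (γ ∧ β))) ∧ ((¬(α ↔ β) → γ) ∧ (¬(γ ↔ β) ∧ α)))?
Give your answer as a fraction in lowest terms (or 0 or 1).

¬β = ¬1/7 = 6/7
α → γ = 1 → 4/7 = 4/7
(α → γ) ↔ α = 4/7 ↔ 1 = 4/7
¬β ↔ ((α → γ) ↔ α) = 6/7 ↔ 4/7 = 5/7
γ ∧ β = 4/7 ∧ 1/7 = 1/7
α ↔ (γ ∧ β) = 1 ↔ 1/7 = 1/7
α ↔ γ = 1 ↔ 4/7 = 4/7
(α ↔ (γ ∧ β)) → (α ↔ γ) = 1/7 → 4/7 = 1
(¬β ↔ ((α → γ) ↔ α)) ↔ ((α ↔ (γ ∧ β)) → (α ↔ γ)) = 5/7 ↔ 1 = 5/7
¬β = ¬1/7 = 6/7
¬β → γ = 6/7 → 4/7 = 5/7
(¬β → γ) ∧ α = 5/7 ∧ 1 = 5/7
¬γ = ¬4/7 = 3/7
¬β = ¬1/7 = 6/7
¬γ → ¬β = 3/7 → 6/7 = 1
((¬β → γ) ∧ α) → (¬γ → ¬β) = 5/7 → 1 = 1
((¬β ↔ ((α → γ) ↔ α)) ↔ ((α ↔ (γ ∧ β)) → (α ↔ γ))) ↔ (((¬β → γ) ∧ α) → (¬γ → ¬β)) = 5/7 ↔ 1 = 5/7
β ∧ α = 1/7 ∧ 1 = 1/7
(β ∧ α) ∧ β = 1/7 ∧ 1/7 = 1/7
γ ∧ β = 4/7 ∧ 1/7 = 1/7
γ → (γ ∧ β) = 4/7 → 1/7 = 4/7
((β ∧ α) ∧ β) ∧ (γ → (γ ∧ β)) = 1/7 ∧ 4/7 = 1/7
α ↔ β = 1 ↔ 1/7 = 1/7
¬(α ↔ β) = ¬1/7 = 6/7
¬(α ↔ β) → γ = 6/7 → 4/7 = 5/7
γ ↔ β = 4/7 ↔ 1/7 = 4/7
¬(γ ↔ β) = ¬4/7 = 3/7
¬(γ ↔ β) ∧ α = 3/7 ∧ 1 = 3/7
(¬(α ↔ β) → γ) ∧ (¬(γ ↔ β) ∧ α) = 5/7 ∧ 3/7 = 3/7
(((β ∧ α) ∧ β) ∧ (γ → (γ ∧ β))) ∧ ((¬(α ↔ β) → γ) ∧ (¬(γ ↔ β) ∧ α)) = 1/7 ∧ 3/7 = 1/7
(((¬β ↔ ((α → γ) ↔ α)) ↔ ((α ↔ (γ ∧ β)) → (α ↔ γ))) ↔ (((¬β → γ) ∧ α) → (¬γ → ¬β))) ∧ ((((β ∧ α) ∧ β) ∧ (γ → (γ ∧ β))) ∧ ((¬(α ↔ β) → γ) ∧ (¬(γ ↔ β) ∧ α))) = 5/7 ∧ 1/7 = 1/7

1/7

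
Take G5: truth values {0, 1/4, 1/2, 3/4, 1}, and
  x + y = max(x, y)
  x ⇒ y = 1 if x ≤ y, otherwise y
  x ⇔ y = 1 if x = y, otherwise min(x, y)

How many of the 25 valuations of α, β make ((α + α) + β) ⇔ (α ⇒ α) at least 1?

value 1: 9 assignments (counts)
value 3/4: 7 assignments
value 1/2: 5 assignments
value 1/4: 3 assignments
value 0: 1 assignment
So 9 of the 25 assignments meet the threshold.

9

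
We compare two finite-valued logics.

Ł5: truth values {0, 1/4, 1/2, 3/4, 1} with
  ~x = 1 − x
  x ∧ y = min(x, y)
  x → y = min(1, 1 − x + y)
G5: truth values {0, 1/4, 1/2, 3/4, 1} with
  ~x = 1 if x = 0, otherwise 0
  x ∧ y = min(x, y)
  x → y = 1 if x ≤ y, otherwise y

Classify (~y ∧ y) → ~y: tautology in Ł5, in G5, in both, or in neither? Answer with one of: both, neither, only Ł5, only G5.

In Ł5: every assignment gives 1 — tautology.
In G5: every assignment gives 1 — tautology.

both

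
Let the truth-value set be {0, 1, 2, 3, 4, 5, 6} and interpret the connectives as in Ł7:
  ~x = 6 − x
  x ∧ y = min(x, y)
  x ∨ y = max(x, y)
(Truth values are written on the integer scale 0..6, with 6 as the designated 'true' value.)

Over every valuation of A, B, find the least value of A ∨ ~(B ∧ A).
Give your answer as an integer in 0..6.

3

Take A = 3, B = 3:
B ∧ A = 3 ∧ 3 = 3
~(B ∧ A) = ~3 = 3
A ∨ ~(B ∧ A) = 3 ∨ 3 = 3
No assignment yields a value below 3, so this is the minimum.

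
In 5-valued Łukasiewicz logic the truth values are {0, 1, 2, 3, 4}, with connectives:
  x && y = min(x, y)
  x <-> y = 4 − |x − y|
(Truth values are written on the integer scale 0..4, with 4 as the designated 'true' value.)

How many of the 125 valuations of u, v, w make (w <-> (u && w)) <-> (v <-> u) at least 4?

29

value 4: 29 assignments (counts)
value 3: 44 assignments
value 2: 29 assignments
value 1: 16 assignments
value 0: 7 assignments
So 29 of the 125 assignments meet the threshold.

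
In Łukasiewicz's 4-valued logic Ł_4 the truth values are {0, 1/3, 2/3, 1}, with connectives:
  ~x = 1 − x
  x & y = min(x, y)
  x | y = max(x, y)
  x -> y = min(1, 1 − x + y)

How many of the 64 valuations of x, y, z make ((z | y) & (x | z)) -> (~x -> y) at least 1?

value 1: 54 assignments (counts)
value 2/3: 6 assignments
value 1/3: 3 assignments
value 0: 1 assignment
So 54 of the 64 assignments meet the threshold.

54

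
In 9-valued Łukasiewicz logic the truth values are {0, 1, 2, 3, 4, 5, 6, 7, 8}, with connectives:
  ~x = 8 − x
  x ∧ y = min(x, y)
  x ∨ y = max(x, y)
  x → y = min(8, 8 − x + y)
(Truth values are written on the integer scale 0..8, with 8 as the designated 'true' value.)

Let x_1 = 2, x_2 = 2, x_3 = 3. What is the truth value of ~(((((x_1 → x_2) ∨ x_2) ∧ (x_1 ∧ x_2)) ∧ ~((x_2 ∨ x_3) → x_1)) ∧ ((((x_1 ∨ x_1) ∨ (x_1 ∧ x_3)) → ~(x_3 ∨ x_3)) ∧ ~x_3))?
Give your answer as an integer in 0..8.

7

x_1 → x_2 = 2 → 2 = 8
(x_1 → x_2) ∨ x_2 = 8 ∨ 2 = 8
x_1 ∧ x_2 = 2 ∧ 2 = 2
((x_1 → x_2) ∨ x_2) ∧ (x_1 ∧ x_2) = 8 ∧ 2 = 2
x_2 ∨ x_3 = 2 ∨ 3 = 3
(x_2 ∨ x_3) → x_1 = 3 → 2 = 7
~((x_2 ∨ x_3) → x_1) = ~7 = 1
(((x_1 → x_2) ∨ x_2) ∧ (x_1 ∧ x_2)) ∧ ~((x_2 ∨ x_3) → x_1) = 2 ∧ 1 = 1
x_1 ∨ x_1 = 2 ∨ 2 = 2
x_1 ∧ x_3 = 2 ∧ 3 = 2
(x_1 ∨ x_1) ∨ (x_1 ∧ x_3) = 2 ∨ 2 = 2
x_3 ∨ x_3 = 3 ∨ 3 = 3
~(x_3 ∨ x_3) = ~3 = 5
((x_1 ∨ x_1) ∨ (x_1 ∧ x_3)) → ~(x_3 ∨ x_3) = 2 → 5 = 8
~x_3 = ~3 = 5
(((x_1 ∨ x_1) ∨ (x_1 ∧ x_3)) → ~(x_3 ∨ x_3)) ∧ ~x_3 = 8 ∧ 5 = 5
((((x_1 → x_2) ∨ x_2) ∧ (x_1 ∧ x_2)) ∧ ~((x_2 ∨ x_3) → x_1)) ∧ ((((x_1 ∨ x_1) ∨ (x_1 ∧ x_3)) → ~(x_3 ∨ x_3)) ∧ ~x_3) = 1 ∧ 5 = 1
~(((((x_1 → x_2) ∨ x_2) ∧ (x_1 ∧ x_2)) ∧ ~((x_2 ∨ x_3) → x_1)) ∧ ((((x_1 ∨ x_1) ∨ (x_1 ∧ x_3)) → ~(x_3 ∨ x_3)) ∧ ~x_3)) = ~1 = 7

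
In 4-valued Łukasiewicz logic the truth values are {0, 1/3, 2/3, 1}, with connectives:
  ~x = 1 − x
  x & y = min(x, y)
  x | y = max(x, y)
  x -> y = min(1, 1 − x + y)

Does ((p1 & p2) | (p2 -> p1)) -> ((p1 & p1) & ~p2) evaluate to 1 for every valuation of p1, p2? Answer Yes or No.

Counterexample: take p1 = 0, p2 = 0.
p1 & p2 = 0 & 0 = 0
p2 -> p1 = 0 -> 0 = 1
(p1 & p2) | (p2 -> p1) = 0 | 1 = 1
p1 & p1 = 0 & 0 = 0
~p2 = ~0 = 1
(p1 & p1) & ~p2 = 0 & 1 = 0
((p1 & p2) | (p2 -> p1)) -> ((p1 & p1) & ~p2) = 1 -> 0 = 0
This gives 0 ≠ 1.

No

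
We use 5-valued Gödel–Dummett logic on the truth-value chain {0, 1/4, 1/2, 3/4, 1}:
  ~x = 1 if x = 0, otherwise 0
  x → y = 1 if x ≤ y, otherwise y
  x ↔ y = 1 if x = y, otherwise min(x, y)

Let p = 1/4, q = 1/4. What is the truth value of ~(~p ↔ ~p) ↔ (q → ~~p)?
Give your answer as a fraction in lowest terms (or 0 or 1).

~p = ~1/4 = 0
~p = ~1/4 = 0
~p ↔ ~p = 0 ↔ 0 = 1
~(~p ↔ ~p) = ~1 = 0
~p = ~1/4 = 0
~~p = ~0 = 1
q → ~~p = 1/4 → 1 = 1
~(~p ↔ ~p) ↔ (q → ~~p) = 0 ↔ 1 = 0

0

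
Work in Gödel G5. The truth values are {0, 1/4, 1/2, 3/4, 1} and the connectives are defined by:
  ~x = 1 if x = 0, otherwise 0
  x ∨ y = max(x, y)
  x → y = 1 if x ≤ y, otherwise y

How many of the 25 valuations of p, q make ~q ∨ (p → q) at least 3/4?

value 1: 19 assignments (counts)
value 3/4: 1 assignment (counts)
value 1/2: 2 assignments
value 1/4: 3 assignments
So 20 of the 25 assignments meet the threshold.

20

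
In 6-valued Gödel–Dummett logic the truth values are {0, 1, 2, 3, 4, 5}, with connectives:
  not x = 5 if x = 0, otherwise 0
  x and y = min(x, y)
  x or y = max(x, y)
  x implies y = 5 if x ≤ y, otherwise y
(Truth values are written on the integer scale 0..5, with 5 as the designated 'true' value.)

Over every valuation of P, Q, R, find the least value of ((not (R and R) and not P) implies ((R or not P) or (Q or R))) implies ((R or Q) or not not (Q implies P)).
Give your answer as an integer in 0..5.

Take P = 0, Q = 1, R = 0:
R and R = 0 and 0 = 0
not (R and R) = not 0 = 5
not P = not 0 = 5
not (R and R) and not P = 5 and 5 = 5
not P = not 0 = 5
R or not P = 0 or 5 = 5
Q or R = 1 or 0 = 1
(R or not P) or (Q or R) = 5 or 1 = 5
(not (R and R) and not P) implies ((R or not P) or (Q or R)) = 5 implies 5 = 5
R or Q = 0 or 1 = 1
Q implies P = 1 implies 0 = 0
not (Q implies P) = not 0 = 5
not not (Q implies P) = not 5 = 0
(R or Q) or not not (Q implies P) = 1 or 0 = 1
((not (R and R) and not P) implies ((R or not P) or (Q or R))) implies ((R or Q) or not not (Q implies P)) = 5 implies 1 = 1
No assignment yields a value below 1, so this is the minimum.

1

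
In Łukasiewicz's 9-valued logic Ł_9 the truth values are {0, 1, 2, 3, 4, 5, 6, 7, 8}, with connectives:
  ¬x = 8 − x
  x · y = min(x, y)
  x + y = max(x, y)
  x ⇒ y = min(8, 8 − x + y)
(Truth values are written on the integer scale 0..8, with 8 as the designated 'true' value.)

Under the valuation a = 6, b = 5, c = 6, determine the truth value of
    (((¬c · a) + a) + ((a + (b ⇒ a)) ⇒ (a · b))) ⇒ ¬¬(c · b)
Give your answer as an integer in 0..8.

7

¬c = ¬6 = 2
¬c · a = 2 · 6 = 2
(¬c · a) + a = 2 + 6 = 6
b ⇒ a = 5 ⇒ 6 = 8
a + (b ⇒ a) = 6 + 8 = 8
a · b = 6 · 5 = 5
(a + (b ⇒ a)) ⇒ (a · b) = 8 ⇒ 5 = 5
((¬c · a) + a) + ((a + (b ⇒ a)) ⇒ (a · b)) = 6 + 5 = 6
c · b = 6 · 5 = 5
¬(c · b) = ¬5 = 3
¬¬(c · b) = ¬3 = 5
(((¬c · a) + a) + ((a + (b ⇒ a)) ⇒ (a · b))) ⇒ ¬¬(c · b) = 6 ⇒ 5 = 7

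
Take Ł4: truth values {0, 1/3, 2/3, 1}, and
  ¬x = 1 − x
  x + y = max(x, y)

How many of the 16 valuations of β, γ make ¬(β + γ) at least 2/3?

β = 0, γ = 0 ↦ 1  ≥
β = 0, γ = 1/3 ↦ 2/3  ≥
β = 0, γ = 2/3 ↦ 1/3  <
β = 0, γ = 1 ↦ 0  <
β = 1/3, γ = 0 ↦ 2/3  ≥
β = 1/3, γ = 1/3 ↦ 2/3  ≥
β = 1/3, γ = 2/3 ↦ 1/3  <
β = 1/3, γ = 1 ↦ 0  <
β = 2/3, γ = 0 ↦ 1/3  <
β = 2/3, γ = 1/3 ↦ 1/3  <
β = 2/3, γ = 2/3 ↦ 1/3  <
β = 2/3, γ = 1 ↦ 0  <
β = 1, γ = 0 ↦ 0  <
β = 1, γ = 1/3 ↦ 0  <
β = 1, γ = 2/3 ↦ 0  <
β = 1, γ = 1 ↦ 0  <
So 4 of the 16 assignments meet the threshold.

4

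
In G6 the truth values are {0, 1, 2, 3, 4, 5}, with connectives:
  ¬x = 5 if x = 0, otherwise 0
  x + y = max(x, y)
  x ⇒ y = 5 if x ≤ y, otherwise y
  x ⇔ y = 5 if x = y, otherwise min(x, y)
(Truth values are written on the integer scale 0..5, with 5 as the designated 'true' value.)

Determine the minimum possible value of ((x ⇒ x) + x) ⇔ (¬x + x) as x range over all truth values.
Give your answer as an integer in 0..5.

1

Take x = 1:
x ⇒ x = 1 ⇒ 1 = 5
(x ⇒ x) + x = 5 + 1 = 5
¬x = ¬1 = 0
¬x + x = 0 + 1 = 1
((x ⇒ x) + x) ⇔ (¬x + x) = 5 ⇔ 1 = 1
No assignment yields a value below 1, so this is the minimum.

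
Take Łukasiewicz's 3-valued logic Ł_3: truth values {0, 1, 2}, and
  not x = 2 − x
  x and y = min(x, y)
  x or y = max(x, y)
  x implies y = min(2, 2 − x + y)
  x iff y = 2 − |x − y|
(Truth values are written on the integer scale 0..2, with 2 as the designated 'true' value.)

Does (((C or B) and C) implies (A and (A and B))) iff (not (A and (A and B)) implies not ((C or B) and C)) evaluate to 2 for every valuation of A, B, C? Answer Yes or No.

At A = 0, B = 1, C = 1, for instance:
C or B = 1 or 1 = 1
(C or B) and C = 1 and 1 = 1
A and B = 0 and 1 = 0
A and (A and B) = 0 and 0 = 0
((C or B) and C) implies (A and (A and B)) = 1 implies 0 = 1
not (A and (A and B)) = not 0 = 2
not ((C or B) and C) = not 1 = 1
not (A and (A and B)) implies not ((C or B) and C) = 2 implies 1 = 1
(((C or B) and C) implies (A and (A and B))) iff (not (A and (A and B)) implies not ((C or B) and C)) = 1 iff 1 = 2
and checking the remaining 26 assignments likewise gives ≥ 2 in every case.

Yes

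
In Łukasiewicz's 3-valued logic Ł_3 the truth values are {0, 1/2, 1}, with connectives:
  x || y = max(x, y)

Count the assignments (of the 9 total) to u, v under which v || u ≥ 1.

5

u = 0, v = 0 ↦ 0  <
u = 0, v = 1/2 ↦ 1/2  <
u = 0, v = 1 ↦ 1  ≥
u = 1/2, v = 0 ↦ 1/2  <
u = 1/2, v = 1/2 ↦ 1/2  <
u = 1/2, v = 1 ↦ 1  ≥
u = 1, v = 0 ↦ 1  ≥
u = 1, v = 1/2 ↦ 1  ≥
u = 1, v = 1 ↦ 1  ≥
So 5 of the 9 assignments meet the threshold.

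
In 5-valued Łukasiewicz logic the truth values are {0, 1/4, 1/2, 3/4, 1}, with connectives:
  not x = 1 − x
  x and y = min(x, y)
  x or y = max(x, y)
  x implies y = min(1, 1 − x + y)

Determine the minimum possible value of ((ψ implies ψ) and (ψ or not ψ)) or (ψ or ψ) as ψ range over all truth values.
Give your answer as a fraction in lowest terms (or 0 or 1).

1/2

Take ψ = 1/2:
ψ implies ψ = 1/2 implies 1/2 = 1
not ψ = not 1/2 = 1/2
ψ or not ψ = 1/2 or 1/2 = 1/2
(ψ implies ψ) and (ψ or not ψ) = 1 and 1/2 = 1/2
ψ or ψ = 1/2 or 1/2 = 1/2
((ψ implies ψ) and (ψ or not ψ)) or (ψ or ψ) = 1/2 or 1/2 = 1/2
No assignment yields a value below 1/2, so this is the minimum.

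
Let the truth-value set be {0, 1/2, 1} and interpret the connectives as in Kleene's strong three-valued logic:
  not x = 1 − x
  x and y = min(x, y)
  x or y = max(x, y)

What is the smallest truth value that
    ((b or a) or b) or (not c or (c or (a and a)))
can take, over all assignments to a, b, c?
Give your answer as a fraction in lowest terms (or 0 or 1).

Take a = 0, b = 0, c = 1/2:
b or a = 0 or 0 = 0
(b or a) or b = 0 or 0 = 0
not c = not 1/2 = 1/2
a and a = 0 and 0 = 0
c or (a and a) = 1/2 or 0 = 1/2
not c or (c or (a and a)) = 1/2 or 1/2 = 1/2
((b or a) or b) or (not c or (c or (a and a))) = 0 or 1/2 = 1/2
No assignment yields a value below 1/2, so this is the minimum.

1/2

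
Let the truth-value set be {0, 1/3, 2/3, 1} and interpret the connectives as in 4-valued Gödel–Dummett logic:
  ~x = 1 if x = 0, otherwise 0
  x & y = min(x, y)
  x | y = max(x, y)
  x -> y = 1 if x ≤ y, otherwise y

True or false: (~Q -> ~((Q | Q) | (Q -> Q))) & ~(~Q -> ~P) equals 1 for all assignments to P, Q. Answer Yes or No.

No

Counterexample: take P = 0, Q = 0.
~Q = ~0 = 1
Q | Q = 0 | 0 = 0
Q -> Q = 0 -> 0 = 1
(Q | Q) | (Q -> Q) = 0 | 1 = 1
~((Q | Q) | (Q -> Q)) = ~1 = 0
~Q -> ~((Q | Q) | (Q -> Q)) = 1 -> 0 = 0
~Q = ~0 = 1
~P = ~0 = 1
~Q -> ~P = 1 -> 1 = 1
~(~Q -> ~P) = ~1 = 0
(~Q -> ~((Q | Q) | (Q -> Q))) & ~(~Q -> ~P) = 0 & 0 = 0
This gives 0 ≠ 1.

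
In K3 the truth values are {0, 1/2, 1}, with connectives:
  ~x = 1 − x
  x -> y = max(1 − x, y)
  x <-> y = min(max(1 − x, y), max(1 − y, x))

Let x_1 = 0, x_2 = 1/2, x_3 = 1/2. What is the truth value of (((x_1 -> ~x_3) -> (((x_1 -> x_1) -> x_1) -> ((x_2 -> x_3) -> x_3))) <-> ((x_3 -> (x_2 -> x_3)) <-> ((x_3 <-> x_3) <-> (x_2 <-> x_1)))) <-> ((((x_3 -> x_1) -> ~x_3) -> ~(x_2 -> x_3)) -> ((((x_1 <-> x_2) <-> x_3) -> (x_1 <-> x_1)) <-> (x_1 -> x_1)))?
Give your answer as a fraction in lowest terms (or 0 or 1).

~x_3 = ~1/2 = 1/2
x_1 -> ~x_3 = 0 -> 1/2 = 1
x_1 -> x_1 = 0 -> 0 = 1
(x_1 -> x_1) -> x_1 = 1 -> 0 = 0
x_2 -> x_3 = 1/2 -> 1/2 = 1/2
(x_2 -> x_3) -> x_3 = 1/2 -> 1/2 = 1/2
((x_1 -> x_1) -> x_1) -> ((x_2 -> x_3) -> x_3) = 0 -> 1/2 = 1
(x_1 -> ~x_3) -> (((x_1 -> x_1) -> x_1) -> ((x_2 -> x_3) -> x_3)) = 1 -> 1 = 1
x_2 -> x_3 = 1/2 -> 1/2 = 1/2
x_3 -> (x_2 -> x_3) = 1/2 -> 1/2 = 1/2
x_3 <-> x_3 = 1/2 <-> 1/2 = 1/2
x_2 <-> x_1 = 1/2 <-> 0 = 1/2
(x_3 <-> x_3) <-> (x_2 <-> x_1) = 1/2 <-> 1/2 = 1/2
(x_3 -> (x_2 -> x_3)) <-> ((x_3 <-> x_3) <-> (x_2 <-> x_1)) = 1/2 <-> 1/2 = 1/2
((x_1 -> ~x_3) -> (((x_1 -> x_1) -> x_1) -> ((x_2 -> x_3) -> x_3))) <-> ((x_3 -> (x_2 -> x_3)) <-> ((x_3 <-> x_3) <-> (x_2 <-> x_1))) = 1 <-> 1/2 = 1/2
x_3 -> x_1 = 1/2 -> 0 = 1/2
~x_3 = ~1/2 = 1/2
(x_3 -> x_1) -> ~x_3 = 1/2 -> 1/2 = 1/2
x_2 -> x_3 = 1/2 -> 1/2 = 1/2
~(x_2 -> x_3) = ~1/2 = 1/2
((x_3 -> x_1) -> ~x_3) -> ~(x_2 -> x_3) = 1/2 -> 1/2 = 1/2
x_1 <-> x_2 = 0 <-> 1/2 = 1/2
(x_1 <-> x_2) <-> x_3 = 1/2 <-> 1/2 = 1/2
x_1 <-> x_1 = 0 <-> 0 = 1
((x_1 <-> x_2) <-> x_3) -> (x_1 <-> x_1) = 1/2 -> 1 = 1
x_1 -> x_1 = 0 -> 0 = 1
(((x_1 <-> x_2) <-> x_3) -> (x_1 <-> x_1)) <-> (x_1 -> x_1) = 1 <-> 1 = 1
(((x_3 -> x_1) -> ~x_3) -> ~(x_2 -> x_3)) -> ((((x_1 <-> x_2) <-> x_3) -> (x_1 <-> x_1)) <-> (x_1 -> x_1)) = 1/2 -> 1 = 1
(((x_1 -> ~x_3) -> (((x_1 -> x_1) -> x_1) -> ((x_2 -> x_3) -> x_3))) <-> ((x_3 -> (x_2 -> x_3)) <-> ((x_3 <-> x_3) <-> (x_2 <-> x_1)))) <-> ((((x_3 -> x_1) -> ~x_3) -> ~(x_2 -> x_3)) -> ((((x_1 <-> x_2) <-> x_3) -> (x_1 <-> x_1)) <-> (x_1 -> x_1))) = 1/2 <-> 1 = 1/2

1/2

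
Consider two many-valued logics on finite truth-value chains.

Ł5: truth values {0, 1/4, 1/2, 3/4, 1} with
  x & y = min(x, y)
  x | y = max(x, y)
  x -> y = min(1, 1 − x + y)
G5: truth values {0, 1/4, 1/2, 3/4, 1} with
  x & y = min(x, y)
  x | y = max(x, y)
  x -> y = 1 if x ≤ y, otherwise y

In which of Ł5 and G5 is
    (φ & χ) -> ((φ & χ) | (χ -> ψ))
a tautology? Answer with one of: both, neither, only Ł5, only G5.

both

In Ł5: every assignment gives 1 — tautology.
In G5: every assignment gives 1 — tautology.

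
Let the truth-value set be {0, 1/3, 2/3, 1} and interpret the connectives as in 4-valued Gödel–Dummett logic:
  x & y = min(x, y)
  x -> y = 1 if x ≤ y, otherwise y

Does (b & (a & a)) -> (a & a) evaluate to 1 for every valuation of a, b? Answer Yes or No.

a = 0, b = 0 ↦ 1
a = 0, b = 1/3 ↦ 1
a = 0, b = 2/3 ↦ 1
a = 0, b = 1 ↦ 1
a = 1/3, b = 0 ↦ 1
a = 1/3, b = 1/3 ↦ 1
a = 1/3, b = 2/3 ↦ 1
a = 1/3, b = 1 ↦ 1
a = 2/3, b = 0 ↦ 1
a = 2/3, b = 1/3 ↦ 1
a = 2/3, b = 2/3 ↦ 1
a = 2/3, b = 1 ↦ 1
a = 1, b = 0 ↦ 1
a = 1, b = 1/3 ↦ 1
a = 1, b = 2/3 ↦ 1
a = 1, b = 1 ↦ 1
Every assignment gives a value ≥ 1.

Yes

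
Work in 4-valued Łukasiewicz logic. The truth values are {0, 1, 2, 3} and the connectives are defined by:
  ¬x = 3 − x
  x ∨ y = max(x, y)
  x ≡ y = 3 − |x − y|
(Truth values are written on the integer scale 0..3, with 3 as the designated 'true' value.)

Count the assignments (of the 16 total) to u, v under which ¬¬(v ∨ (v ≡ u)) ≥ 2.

u = 0, v = 0 ↦ 3  ≥
u = 0, v = 1 ↦ 2  ≥
u = 0, v = 2 ↦ 2  ≥
u = 0, v = 3 ↦ 3  ≥
u = 1, v = 0 ↦ 2  ≥
u = 1, v = 1 ↦ 3  ≥
u = 1, v = 2 ↦ 2  ≥
u = 1, v = 3 ↦ 3  ≥
u = 2, v = 0 ↦ 1  <
u = 2, v = 1 ↦ 2  ≥
u = 2, v = 2 ↦ 3  ≥
u = 2, v = 3 ↦ 3  ≥
u = 3, v = 0 ↦ 0  <
u = 3, v = 1 ↦ 1  <
u = 3, v = 2 ↦ 2  ≥
u = 3, v = 3 ↦ 3  ≥
So 13 of the 16 assignments meet the threshold.

13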